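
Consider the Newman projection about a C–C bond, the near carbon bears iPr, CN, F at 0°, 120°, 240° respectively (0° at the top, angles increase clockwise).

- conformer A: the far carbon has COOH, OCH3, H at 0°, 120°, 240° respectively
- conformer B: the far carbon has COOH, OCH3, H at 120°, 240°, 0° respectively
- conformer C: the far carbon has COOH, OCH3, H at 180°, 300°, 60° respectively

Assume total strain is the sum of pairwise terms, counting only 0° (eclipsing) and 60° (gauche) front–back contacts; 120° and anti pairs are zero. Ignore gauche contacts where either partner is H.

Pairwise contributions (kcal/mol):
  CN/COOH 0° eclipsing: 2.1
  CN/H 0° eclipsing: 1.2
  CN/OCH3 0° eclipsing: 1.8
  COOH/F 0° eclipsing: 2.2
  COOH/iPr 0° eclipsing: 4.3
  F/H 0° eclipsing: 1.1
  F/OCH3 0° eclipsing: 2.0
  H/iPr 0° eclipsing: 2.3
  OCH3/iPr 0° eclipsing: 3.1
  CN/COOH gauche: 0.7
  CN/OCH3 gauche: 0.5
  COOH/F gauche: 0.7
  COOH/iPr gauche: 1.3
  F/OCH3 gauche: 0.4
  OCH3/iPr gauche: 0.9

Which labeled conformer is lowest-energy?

C

A (eclipsed): iPr–COOH eclipsed, CN–OCH3 eclipsed, F–H eclipsed; 4.3 + 1.8 + 1.1 = 7.2 kcal/mol.
B (eclipsed): iPr–H eclipsed, CN–COOH eclipsed, F–OCH3 eclipsed; 2.3 + 2.1 + 2.0 = 6.4 kcal/mol.
C (staggered): iPr–OCH3 gauche, CN–COOH gauche, F–COOH gauche, F–OCH3 gauche; 0.9 + 0.7 + 0.7 + 0.4 = 2.7 kcal/mol.
C has the lowest total (2.7 kcal/mol).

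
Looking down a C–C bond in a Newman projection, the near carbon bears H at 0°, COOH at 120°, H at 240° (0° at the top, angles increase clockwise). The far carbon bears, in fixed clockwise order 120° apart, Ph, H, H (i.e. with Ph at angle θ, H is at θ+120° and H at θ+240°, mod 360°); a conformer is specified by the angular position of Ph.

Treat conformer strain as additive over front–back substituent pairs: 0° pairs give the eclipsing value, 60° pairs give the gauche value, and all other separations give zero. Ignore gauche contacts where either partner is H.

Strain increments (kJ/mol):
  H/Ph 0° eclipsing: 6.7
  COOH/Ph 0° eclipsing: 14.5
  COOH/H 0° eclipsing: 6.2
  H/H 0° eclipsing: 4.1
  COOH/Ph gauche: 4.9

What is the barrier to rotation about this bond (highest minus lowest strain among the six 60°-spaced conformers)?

22.7 kJ/mol

Ph at 0° (eclipsed): H(0°)/Ph(0°) eclipsed 6.7; COOH(120°)/H(120°) eclipsed 6.2; H(240°)/H(240°) eclipsed 4.1 → 17.0 kJ/mol.
Ph at 60° (staggered): COOH(120°)/Ph(60°) gauche 4.9 → 4.9 kJ/mol.
Ph at 120° (eclipsed): H(0°)/H(0°) eclipsed 4.1; COOH(120°)/Ph(120°) eclipsed 14.5; H(240°)/H(240°) eclipsed 4.1 → 22.7 kJ/mol.
Ph at 180° (staggered): COOH(120°)/Ph(180°) gauche 4.9 → 4.9 kJ/mol.
Ph at 240° (eclipsed): H(0°)/H(0°) eclipsed 4.1; COOH(120°)/H(120°) eclipsed 6.2; H(240°)/Ph(240°) eclipsed 6.7 → 17.0 kJ/mol.
Ph at 300° (staggered): no non-H gauche contacts → 0.0 kJ/mol.
Max at 120° (22.7 kJ/mol), min at 300° (0.0 kJ/mol); barrier = 22.7 kJ/mol.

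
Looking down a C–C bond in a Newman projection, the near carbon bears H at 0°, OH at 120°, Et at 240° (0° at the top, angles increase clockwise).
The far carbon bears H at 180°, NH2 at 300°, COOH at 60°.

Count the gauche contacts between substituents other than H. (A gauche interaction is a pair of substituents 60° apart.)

Non-H gauche pairs: OH(120°)/COOH(60°); Et(240°)/NH2(300°) — 2 interactions.

2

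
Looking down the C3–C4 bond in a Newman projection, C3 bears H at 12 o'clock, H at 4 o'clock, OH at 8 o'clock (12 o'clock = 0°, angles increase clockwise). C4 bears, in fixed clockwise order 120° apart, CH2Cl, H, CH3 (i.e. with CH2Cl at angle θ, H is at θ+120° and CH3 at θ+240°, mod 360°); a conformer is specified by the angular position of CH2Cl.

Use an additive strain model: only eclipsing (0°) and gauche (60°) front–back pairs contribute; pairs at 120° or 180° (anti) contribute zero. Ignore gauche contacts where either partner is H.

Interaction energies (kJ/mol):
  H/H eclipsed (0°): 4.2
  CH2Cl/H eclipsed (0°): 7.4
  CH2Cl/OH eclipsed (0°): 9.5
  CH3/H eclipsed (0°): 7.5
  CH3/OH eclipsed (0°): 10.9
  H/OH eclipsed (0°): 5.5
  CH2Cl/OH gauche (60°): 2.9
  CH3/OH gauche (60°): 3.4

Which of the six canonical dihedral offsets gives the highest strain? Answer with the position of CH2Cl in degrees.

CH2Cl at 0° (eclipsed): H(0°)/CH2Cl(0°) eclipsed 7.4; H(120°)/H(120°) eclipsed 4.2; OH(240°)/CH3(240°) eclipsed 10.9 → 22.5 kJ/mol.
CH2Cl at 60° (staggered): OH(240°)/CH3(300°) gauche 3.4 → 3.4 kJ/mol.
CH2Cl at 120° (eclipsed): H(0°)/CH3(0°) eclipsed 7.5; H(120°)/CH2Cl(120°) eclipsed 7.4; OH(240°)/H(240°) eclipsed 5.5 → 20.4 kJ/mol.
CH2Cl at 180° (staggered): OH(240°)/CH2Cl(180°) gauche 2.9 → 2.9 kJ/mol.
CH2Cl at 240° (eclipsed): H(0°)/H(0°) eclipsed 4.2; H(120°)/CH3(120°) eclipsed 7.5; OH(240°)/CH2Cl(240°) eclipsed 9.5 → 21.2 kJ/mol.
CH2Cl at 300° (staggered): OH(240°)/CH2Cl(300°) gauche 2.9; OH(240°)/CH3(180°) gauche 3.4 → 6.3 kJ/mol.
The maximum (22.5 kJ/mol) occurs with CH2Cl at 0°.

0°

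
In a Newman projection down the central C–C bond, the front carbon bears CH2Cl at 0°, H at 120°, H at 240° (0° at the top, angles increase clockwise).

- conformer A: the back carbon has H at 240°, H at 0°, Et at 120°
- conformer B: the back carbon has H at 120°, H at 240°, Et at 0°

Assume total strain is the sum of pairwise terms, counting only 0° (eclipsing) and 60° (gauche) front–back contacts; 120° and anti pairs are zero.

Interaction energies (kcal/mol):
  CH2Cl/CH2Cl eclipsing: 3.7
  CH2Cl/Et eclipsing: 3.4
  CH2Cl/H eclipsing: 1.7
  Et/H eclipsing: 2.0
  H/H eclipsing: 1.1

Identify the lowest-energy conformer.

A (eclipsed): CH2Cl–H eclipsed, H–Et eclipsed, H–H eclipsed; 1.7 + 2.0 + 1.1 = 4.8 kcal/mol.
B (eclipsed): CH2Cl–Et eclipsed, H–H eclipsed, H–H eclipsed; 3.4 + 1.1 + 1.1 = 5.6 kcal/mol.
A has the lowest total (4.8 kcal/mol).

A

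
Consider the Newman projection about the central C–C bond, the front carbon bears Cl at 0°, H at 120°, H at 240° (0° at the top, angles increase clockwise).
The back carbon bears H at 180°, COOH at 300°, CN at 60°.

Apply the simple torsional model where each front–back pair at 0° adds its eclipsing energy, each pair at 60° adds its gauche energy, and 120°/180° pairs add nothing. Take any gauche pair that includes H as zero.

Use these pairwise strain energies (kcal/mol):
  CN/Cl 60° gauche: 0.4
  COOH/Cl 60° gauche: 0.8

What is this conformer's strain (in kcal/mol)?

This conformer (staggered): Cl(0°)/COOH(300°) gauche 0.8; Cl(0°)/CN(60°) gauche 0.4 → 1.2 kcal/mol.

1.2 kcal/mol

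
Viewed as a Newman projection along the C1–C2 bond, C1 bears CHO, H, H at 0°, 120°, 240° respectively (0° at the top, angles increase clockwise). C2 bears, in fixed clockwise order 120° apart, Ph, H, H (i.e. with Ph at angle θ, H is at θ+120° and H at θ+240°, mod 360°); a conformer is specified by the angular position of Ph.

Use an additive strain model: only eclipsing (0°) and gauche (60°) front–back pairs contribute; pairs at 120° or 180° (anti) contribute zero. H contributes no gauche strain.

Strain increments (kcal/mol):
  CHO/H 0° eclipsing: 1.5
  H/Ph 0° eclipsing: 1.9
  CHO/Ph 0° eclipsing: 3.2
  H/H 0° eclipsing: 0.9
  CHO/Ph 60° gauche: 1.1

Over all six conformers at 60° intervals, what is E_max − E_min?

Ph at 0° (eclipsed): CHO(0°)/Ph(0°) eclipsed 3.2; H(120°)/H(120°) eclipsed 0.9; H(240°)/H(240°) eclipsed 0.9 → 5.0 kcal/mol.
Ph at 60° (staggered): CHO(0°)/Ph(60°) gauche 1.1 → 1.1 kcal/mol.
Ph at 120° (eclipsed): CHO(0°)/H(0°) eclipsed 1.5; H(120°)/Ph(120°) eclipsed 1.9; H(240°)/H(240°) eclipsed 0.9 → 4.3 kcal/mol.
Ph at 180° (staggered): no non-H gauche contacts → 0.0 kcal/mol.
Ph at 240° (eclipsed): CHO(0°)/H(0°) eclipsed 1.5; H(120°)/H(120°) eclipsed 0.9; H(240°)/Ph(240°) eclipsed 1.9 → 4.3 kcal/mol.
Ph at 300° (staggered): CHO(0°)/Ph(300°) gauche 1.1 → 1.1 kcal/mol.
Max at 0° (5.0 kcal/mol), min at 180° (0.0 kcal/mol); barrier = 5.0 kcal/mol.

5.0 kcal/mol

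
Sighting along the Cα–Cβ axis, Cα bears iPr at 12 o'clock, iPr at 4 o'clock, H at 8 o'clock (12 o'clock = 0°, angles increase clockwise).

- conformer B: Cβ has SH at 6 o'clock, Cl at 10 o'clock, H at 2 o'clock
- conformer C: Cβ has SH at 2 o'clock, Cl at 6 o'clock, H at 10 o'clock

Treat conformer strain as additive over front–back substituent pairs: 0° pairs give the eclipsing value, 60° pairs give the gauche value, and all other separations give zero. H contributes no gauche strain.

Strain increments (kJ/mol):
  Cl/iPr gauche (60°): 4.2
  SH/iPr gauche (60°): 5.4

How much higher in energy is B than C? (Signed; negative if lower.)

B is staggered. iPr at 0° is gauche with Cl at 300° (4.2); iPr at 120° is gauche with SH at 180° (5.4). Total 9.6 kJ/mol.
C is staggered. iPr at 0° is gauche with SH at 60° (5.4); iPr at 120° is gauche with SH at 60° (5.4); iPr at 120° is gauche with Cl at 180° (4.2). Total 15.0 kJ/mol.
E(B) − E(C) = 9.6 − 15.0 = -5.4 kJ/mol.

-5.4 kJ/mol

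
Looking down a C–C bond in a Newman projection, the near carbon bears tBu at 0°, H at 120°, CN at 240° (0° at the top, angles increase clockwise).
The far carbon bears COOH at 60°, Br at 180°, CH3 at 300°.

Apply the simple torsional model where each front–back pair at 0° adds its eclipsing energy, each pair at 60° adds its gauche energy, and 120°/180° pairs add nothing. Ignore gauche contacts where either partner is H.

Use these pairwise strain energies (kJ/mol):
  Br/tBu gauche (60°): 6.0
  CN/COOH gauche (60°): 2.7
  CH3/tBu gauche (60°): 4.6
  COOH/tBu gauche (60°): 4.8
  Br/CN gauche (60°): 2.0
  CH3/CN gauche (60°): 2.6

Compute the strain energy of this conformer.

This conformer is staggered. tBu at 0° is gauche with COOH at 60° (4.8); tBu at 0° is gauche with CH3 at 300° (4.6); CN at 240° is gauche with Br at 180° (2.0); CN at 240° is gauche with CH3 at 300° (2.6). Total 14.0 kJ/mol.

14.0 kJ/mol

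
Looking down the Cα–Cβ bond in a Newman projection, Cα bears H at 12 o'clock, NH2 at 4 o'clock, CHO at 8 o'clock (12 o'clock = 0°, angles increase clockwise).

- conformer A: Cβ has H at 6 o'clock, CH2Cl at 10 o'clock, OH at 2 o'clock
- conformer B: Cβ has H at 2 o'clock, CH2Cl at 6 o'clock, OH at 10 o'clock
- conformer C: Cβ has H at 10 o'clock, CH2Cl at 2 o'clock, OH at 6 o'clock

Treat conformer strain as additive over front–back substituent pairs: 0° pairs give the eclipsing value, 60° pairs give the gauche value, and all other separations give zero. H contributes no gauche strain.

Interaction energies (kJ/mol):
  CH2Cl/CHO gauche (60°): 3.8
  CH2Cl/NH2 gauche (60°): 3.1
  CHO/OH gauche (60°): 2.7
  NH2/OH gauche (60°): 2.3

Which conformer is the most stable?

A (staggered): NH2(120°)/OH(60°) gauche 2.3; CHO(240°)/CH2Cl(300°) gauche 3.8 → 6.1 kJ/mol.
B (staggered): NH2(120°)/CH2Cl(180°) gauche 3.1; CHO(240°)/CH2Cl(180°) gauche 3.8; CHO(240°)/OH(300°) gauche 2.7 → 9.6 kJ/mol.
C (staggered): NH2(120°)/CH2Cl(60°) gauche 3.1; NH2(120°)/OH(180°) gauche 2.3; CHO(240°)/OH(180°) gauche 2.7 → 8.1 kJ/mol.
A has the lowest total (6.1 kJ/mol).

A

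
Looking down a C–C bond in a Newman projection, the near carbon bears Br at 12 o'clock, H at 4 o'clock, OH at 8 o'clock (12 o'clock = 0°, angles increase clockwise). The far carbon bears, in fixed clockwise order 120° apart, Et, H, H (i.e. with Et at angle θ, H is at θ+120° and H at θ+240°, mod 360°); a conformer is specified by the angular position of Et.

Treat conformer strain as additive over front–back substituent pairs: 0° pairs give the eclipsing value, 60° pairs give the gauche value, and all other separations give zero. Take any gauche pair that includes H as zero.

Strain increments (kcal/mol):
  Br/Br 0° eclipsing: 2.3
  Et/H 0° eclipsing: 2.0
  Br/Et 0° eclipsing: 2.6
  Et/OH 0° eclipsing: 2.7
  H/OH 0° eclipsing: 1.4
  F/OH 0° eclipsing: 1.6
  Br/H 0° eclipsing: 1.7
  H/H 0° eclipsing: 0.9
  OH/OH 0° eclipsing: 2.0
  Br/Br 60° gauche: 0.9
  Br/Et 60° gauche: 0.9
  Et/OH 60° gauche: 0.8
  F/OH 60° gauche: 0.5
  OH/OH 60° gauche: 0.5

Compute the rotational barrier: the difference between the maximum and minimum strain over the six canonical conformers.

4.5 kcal/mol

Et at 0° (eclipsed): Br–Et eclipsed, H–H eclipsed, OH–H eclipsed; 2.6 + 0.9 + 1.4 = 4.9 kcal/mol.
Et at 60° (staggered): Br–Et gauche; 0.9 = 0.9 kcal/mol.
Et at 120° (eclipsed): Br–H eclipsed, H–Et eclipsed, OH–H eclipsed; 1.7 + 2.0 + 1.4 = 5.1 kcal/mol.
Et at 180° (staggered): OH–Et gauche; 0.8 = 0.8 kcal/mol.
Et at 240° (eclipsed): Br–H eclipsed, H–H eclipsed, OH–Et eclipsed; 1.7 + 0.9 + 2.7 = 5.3 kcal/mol.
Et at 300° (staggered): Br–Et gauche, OH–Et gauche; 0.9 + 0.8 = 1.7 kcal/mol.
Max at 240° (5.3 kcal/mol), min at 180° (0.8 kcal/mol); barrier = 4.5 kcal/mol.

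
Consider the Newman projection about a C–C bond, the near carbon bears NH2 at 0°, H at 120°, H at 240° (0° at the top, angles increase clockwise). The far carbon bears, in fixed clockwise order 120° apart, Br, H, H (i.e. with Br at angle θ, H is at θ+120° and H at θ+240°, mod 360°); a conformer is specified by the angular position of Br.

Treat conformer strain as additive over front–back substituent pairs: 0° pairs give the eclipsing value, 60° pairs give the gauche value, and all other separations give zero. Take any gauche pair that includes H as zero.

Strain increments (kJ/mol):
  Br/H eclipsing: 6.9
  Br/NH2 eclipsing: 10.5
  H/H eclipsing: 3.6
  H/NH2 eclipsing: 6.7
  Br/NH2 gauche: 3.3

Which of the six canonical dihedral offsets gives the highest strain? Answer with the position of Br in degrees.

0°

Br at 0° (eclipsed): NH2(0°)/Br(0°) eclipsed 10.5; H(120°)/H(120°) eclipsed 3.6; H(240°)/H(240°) eclipsed 3.6 → 17.7 kJ/mol.
Br at 60° (staggered): NH2(0°)/Br(60°) gauche 3.3 → 3.3 kJ/mol.
Br at 120° (eclipsed): NH2(0°)/H(0°) eclipsed 6.7; H(120°)/Br(120°) eclipsed 6.9; H(240°)/H(240°) eclipsed 3.6 → 17.2 kJ/mol.
Br at 180° (staggered): no non-H gauche contacts → 0.0 kJ/mol.
Br at 240° (eclipsed): NH2(0°)/H(0°) eclipsed 6.7; H(120°)/H(120°) eclipsed 3.6; H(240°)/Br(240°) eclipsed 6.9 → 17.2 kJ/mol.
Br at 300° (staggered): NH2(0°)/Br(300°) gauche 3.3 → 3.3 kJ/mol.
The maximum (17.7 kJ/mol) occurs with Br at 0°.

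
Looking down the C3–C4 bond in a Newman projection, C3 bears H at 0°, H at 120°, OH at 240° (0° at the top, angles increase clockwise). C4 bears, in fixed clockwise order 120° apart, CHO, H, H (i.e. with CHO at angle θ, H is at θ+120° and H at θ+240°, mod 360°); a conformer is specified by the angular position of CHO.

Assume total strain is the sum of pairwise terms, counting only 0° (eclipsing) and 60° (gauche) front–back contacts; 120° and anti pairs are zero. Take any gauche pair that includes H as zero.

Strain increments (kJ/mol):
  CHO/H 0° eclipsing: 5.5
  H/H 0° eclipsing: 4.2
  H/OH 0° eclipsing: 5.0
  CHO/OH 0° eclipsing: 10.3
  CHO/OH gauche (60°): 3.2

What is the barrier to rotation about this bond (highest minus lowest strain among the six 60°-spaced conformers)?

18.7 kJ/mol

CHO at 0° (eclipsed): H–CHO eclipsed, H–H eclipsed, OH–H eclipsed; 5.5 + 4.2 + 5.0 = 14.7 kJ/mol.
CHO at 60° (staggered): no non-H gauche contacts → 0.0 kJ/mol.
CHO at 120° (eclipsed): H–H eclipsed, H–CHO eclipsed, OH–H eclipsed; 4.2 + 5.5 + 5.0 = 14.7 kJ/mol.
CHO at 180° (staggered): OH–CHO gauche; 3.2 = 3.2 kJ/mol.
CHO at 240° (eclipsed): H–H eclipsed, H–H eclipsed, OH–CHO eclipsed; 4.2 + 4.2 + 10.3 = 18.7 kJ/mol.
CHO at 300° (staggered): OH–CHO gauche; 3.2 = 3.2 kJ/mol.
Max at 240° (18.7 kJ/mol), min at 60° (0.0 kJ/mol); barrier = 18.7 kJ/mol.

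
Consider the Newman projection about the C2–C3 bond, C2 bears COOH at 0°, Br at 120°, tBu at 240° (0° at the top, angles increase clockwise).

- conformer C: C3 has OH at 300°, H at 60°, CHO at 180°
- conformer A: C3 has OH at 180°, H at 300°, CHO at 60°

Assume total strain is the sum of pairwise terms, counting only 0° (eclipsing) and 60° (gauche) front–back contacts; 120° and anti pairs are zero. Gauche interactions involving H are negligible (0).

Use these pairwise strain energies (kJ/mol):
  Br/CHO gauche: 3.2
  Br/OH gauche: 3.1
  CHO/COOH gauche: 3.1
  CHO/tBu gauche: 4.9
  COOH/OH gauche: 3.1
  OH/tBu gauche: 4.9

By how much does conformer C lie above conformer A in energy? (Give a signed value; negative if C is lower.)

C (staggered): COOH(0°)/OH(300°) gauche 3.1; Br(120°)/CHO(180°) gauche 3.2; tBu(240°)/OH(300°) gauche 4.9; tBu(240°)/CHO(180°) gauche 4.9 → 16.1 kJ/mol.
A (staggered): COOH(0°)/CHO(60°) gauche 3.1; Br(120°)/OH(180°) gauche 3.1; Br(120°)/CHO(60°) gauche 3.2; tBu(240°)/OH(180°) gauche 4.9 → 14.3 kJ/mol.
E(C) − E(A) = 16.1 − 14.3 = +1.8 kJ/mol.

+1.8 kJ/mol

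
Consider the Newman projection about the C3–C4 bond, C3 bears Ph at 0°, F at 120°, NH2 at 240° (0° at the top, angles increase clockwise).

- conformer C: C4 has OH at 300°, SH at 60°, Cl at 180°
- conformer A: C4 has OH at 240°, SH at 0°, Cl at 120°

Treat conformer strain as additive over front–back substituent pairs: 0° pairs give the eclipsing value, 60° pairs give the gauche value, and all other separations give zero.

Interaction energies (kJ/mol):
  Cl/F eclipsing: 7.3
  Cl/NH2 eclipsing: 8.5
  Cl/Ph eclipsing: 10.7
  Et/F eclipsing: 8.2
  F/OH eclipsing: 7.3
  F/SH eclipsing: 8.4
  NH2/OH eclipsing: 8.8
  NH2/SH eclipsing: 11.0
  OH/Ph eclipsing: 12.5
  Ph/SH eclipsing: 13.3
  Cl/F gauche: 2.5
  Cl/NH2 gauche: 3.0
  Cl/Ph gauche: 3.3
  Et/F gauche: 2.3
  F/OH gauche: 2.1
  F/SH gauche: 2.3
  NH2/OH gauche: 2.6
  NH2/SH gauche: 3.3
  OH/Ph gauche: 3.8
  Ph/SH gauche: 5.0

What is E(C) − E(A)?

C (staggered): Ph–OH gauche, Ph–SH gauche, F–SH gauche, F–Cl gauche, NH2–OH gauche, NH2–Cl gauche; 3.8 + 5.0 + 2.3 + 2.5 + 2.6 + 3.0 = 19.2 kJ/mol.
A (eclipsed): Ph–SH eclipsed, F–Cl eclipsed, NH2–OH eclipsed; 13.3 + 7.3 + 8.8 = 29.4 kJ/mol.
E(C) − E(A) = 19.2 − 29.4 = -10.2 kJ/mol.

-10.2 kJ/mol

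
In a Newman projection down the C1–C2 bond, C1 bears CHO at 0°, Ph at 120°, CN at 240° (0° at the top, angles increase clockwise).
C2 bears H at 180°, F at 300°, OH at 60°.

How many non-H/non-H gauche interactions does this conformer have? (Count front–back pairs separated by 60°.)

Non-H gauche pairs: CHO(0°)/F(300°); CHO(0°)/OH(60°); Ph(120°)/OH(60°); CN(240°)/F(300°) — 4 interactions.

4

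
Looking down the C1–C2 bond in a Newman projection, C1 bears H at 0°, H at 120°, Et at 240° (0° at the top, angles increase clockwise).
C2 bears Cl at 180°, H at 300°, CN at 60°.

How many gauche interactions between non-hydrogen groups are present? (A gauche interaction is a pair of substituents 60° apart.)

Non-H gauche pairs: Et(240°)/Cl(180°) — 1 interaction.

1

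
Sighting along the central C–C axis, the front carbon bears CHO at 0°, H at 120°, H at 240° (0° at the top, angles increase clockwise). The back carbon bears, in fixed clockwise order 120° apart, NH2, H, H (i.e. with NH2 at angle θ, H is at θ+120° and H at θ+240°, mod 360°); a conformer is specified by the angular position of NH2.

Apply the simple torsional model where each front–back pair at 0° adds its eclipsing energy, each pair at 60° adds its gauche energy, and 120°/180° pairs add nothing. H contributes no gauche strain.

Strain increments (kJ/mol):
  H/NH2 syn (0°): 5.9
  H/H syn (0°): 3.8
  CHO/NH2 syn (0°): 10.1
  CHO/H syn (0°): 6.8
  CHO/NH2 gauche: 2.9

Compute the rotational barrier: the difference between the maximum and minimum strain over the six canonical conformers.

17.7 kJ/mol

NH2 at 0° (eclipsed): CHO(0°)/NH2(0°) eclipsed 10.1; H(120°)/H(120°) eclipsed 3.8; H(240°)/H(240°) eclipsed 3.8 → 17.7 kJ/mol.
NH2 at 60° (staggered): CHO(0°)/NH2(60°) gauche 2.9 → 2.9 kJ/mol.
NH2 at 120° (eclipsed): CHO(0°)/H(0°) eclipsed 6.8; H(120°)/NH2(120°) eclipsed 5.9; H(240°)/H(240°) eclipsed 3.8 → 16.5 kJ/mol.
NH2 at 180° (staggered): no non-H gauche contacts → 0.0 kJ/mol.
NH2 at 240° (eclipsed): CHO(0°)/H(0°) eclipsed 6.8; H(120°)/H(120°) eclipsed 3.8; H(240°)/NH2(240°) eclipsed 5.9 → 16.5 kJ/mol.
NH2 at 300° (staggered): CHO(0°)/NH2(300°) gauche 2.9 → 2.9 kJ/mol.
Max at 0° (17.7 kJ/mol), min at 180° (0.0 kJ/mol); barrier = 17.7 kJ/mol.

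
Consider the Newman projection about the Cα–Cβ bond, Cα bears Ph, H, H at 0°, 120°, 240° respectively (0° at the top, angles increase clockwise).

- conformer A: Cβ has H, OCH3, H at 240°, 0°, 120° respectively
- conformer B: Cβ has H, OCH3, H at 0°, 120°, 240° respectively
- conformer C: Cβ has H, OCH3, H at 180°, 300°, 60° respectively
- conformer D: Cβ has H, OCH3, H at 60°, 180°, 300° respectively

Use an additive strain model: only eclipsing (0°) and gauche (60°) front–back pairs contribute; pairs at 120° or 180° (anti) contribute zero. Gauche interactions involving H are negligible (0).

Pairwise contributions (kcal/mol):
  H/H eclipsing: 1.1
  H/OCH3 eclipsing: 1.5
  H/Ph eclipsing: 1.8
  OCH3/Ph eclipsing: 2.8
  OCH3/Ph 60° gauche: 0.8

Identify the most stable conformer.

D

A (eclipsed): Ph–OCH3 eclipsed, H–H eclipsed, H–H eclipsed; 2.8 + 1.1 + 1.1 = 5.0 kcal/mol.
B (eclipsed): Ph–H eclipsed, H–OCH3 eclipsed, H–H eclipsed; 1.8 + 1.5 + 1.1 = 4.4 kcal/mol.
C (staggered): Ph–OCH3 gauche; 0.8 = 0.8 kcal/mol.
D (staggered): no non-H gauche contacts → 0.0 kcal/mol.
D has the lowest total (0.0 kcal/mol).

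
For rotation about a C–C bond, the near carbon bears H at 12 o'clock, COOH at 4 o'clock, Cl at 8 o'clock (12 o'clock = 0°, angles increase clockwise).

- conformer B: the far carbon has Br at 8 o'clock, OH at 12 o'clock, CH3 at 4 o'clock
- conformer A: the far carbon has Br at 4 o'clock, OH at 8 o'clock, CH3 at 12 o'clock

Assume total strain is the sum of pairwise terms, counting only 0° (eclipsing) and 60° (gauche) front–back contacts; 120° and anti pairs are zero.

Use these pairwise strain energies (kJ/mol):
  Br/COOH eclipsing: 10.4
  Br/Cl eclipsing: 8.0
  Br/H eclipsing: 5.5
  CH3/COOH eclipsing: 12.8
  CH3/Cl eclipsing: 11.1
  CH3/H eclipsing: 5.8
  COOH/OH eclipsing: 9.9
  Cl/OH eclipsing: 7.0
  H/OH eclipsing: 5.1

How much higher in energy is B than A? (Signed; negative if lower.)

+2.7 kJ/mol

B (eclipsed): H–OH eclipsed, COOH–CH3 eclipsed, Cl–Br eclipsed; 5.1 + 12.8 + 8.0 = 25.9 kJ/mol.
A (eclipsed): H–CH3 eclipsed, COOH–Br eclipsed, Cl–OH eclipsed; 5.8 + 10.4 + 7.0 = 23.2 kJ/mol.
E(B) − E(A) = 25.9 − 23.2 = +2.7 kJ/mol.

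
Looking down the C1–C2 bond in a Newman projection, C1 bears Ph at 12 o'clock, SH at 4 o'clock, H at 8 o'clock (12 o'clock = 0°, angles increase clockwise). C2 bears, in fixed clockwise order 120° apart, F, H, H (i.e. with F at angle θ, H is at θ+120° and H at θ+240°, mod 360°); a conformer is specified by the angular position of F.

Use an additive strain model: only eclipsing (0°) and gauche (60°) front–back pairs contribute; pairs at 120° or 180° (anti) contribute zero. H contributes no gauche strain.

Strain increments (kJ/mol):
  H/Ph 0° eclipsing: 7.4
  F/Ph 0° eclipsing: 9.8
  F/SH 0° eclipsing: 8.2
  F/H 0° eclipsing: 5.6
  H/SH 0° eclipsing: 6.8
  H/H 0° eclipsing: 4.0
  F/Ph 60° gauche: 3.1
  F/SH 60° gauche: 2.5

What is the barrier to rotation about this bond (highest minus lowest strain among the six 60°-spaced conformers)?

18.1 kJ/mol

F at 0° is eclipsed. Ph at 0° is eclipsed with F at 0° (9.8); SH at 120° is eclipsed with H at 120° (6.8); H at 240° is eclipsed with H at 240° (4.0). Total 20.6 kJ/mol.
F at 60° is staggered. Ph at 0° is gauche with F at 60° (3.1); SH at 120° is gauche with F at 60° (2.5). Total 5.6 kJ/mol.
F at 120° is eclipsed. Ph at 0° is eclipsed with H at 0° (7.4); SH at 120° is eclipsed with F at 120° (8.2); H at 240° is eclipsed with H at 240° (4.0). Total 19.6 kJ/mol.
F at 180° is staggered. SH at 120° is gauche with F at 180° (2.5). Total 2.5 kJ/mol.
F at 240° is eclipsed. Ph at 0° is eclipsed with H at 0° (7.4); SH at 120° is eclipsed with H at 120° (6.8); H at 240° is eclipsed with F at 240° (5.6). Total 19.8 kJ/mol.
F at 300° is staggered. Ph at 0° is gauche with F at 300° (3.1). Total 3.1 kJ/mol.
Max at 0° (20.6 kJ/mol), min at 180° (2.5 kJ/mol); barrier = 18.1 kJ/mol.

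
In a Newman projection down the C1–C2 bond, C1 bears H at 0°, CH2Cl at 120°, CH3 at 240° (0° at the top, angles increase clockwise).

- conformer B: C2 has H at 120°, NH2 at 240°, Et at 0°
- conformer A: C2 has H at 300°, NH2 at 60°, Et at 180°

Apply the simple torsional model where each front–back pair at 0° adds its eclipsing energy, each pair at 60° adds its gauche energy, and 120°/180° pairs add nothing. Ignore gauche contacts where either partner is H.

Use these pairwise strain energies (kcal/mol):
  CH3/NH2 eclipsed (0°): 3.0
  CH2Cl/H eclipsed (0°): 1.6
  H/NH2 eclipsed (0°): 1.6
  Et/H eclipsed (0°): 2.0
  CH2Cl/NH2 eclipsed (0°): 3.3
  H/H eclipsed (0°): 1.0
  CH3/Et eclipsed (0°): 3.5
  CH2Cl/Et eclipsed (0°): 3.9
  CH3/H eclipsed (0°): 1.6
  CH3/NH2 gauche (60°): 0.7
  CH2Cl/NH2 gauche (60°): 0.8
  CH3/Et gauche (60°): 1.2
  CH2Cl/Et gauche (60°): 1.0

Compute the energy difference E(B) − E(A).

+3.6 kcal/mol

B (eclipsed): H(0°)/Et(0°) eclipsed 2.0; CH2Cl(120°)/H(120°) eclipsed 1.6; CH3(240°)/NH2(240°) eclipsed 3.0 → 6.6 kcal/mol.
A (staggered): CH2Cl(120°)/NH2(60°) gauche 0.8; CH2Cl(120°)/Et(180°) gauche 1.0; CH3(240°)/Et(180°) gauche 1.2 → 3.0 kcal/mol.
E(B) − E(A) = 6.6 − 3.0 = +3.6 kcal/mol.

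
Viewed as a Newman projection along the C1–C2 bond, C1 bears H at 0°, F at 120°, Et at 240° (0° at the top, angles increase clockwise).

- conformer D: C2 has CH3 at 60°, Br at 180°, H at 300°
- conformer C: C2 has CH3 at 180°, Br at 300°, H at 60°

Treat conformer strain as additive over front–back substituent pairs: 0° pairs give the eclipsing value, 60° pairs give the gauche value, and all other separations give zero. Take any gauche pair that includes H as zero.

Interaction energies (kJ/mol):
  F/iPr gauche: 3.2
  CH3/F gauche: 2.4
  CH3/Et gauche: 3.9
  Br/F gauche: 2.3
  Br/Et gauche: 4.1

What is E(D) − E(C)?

-1.6 kJ/mol

D is staggered. F at 120° is gauche with CH3 at 60° (2.4); F at 120° is gauche with Br at 180° (2.3); Et at 240° is gauche with Br at 180° (4.1). Total 8.8 kJ/mol.
C is staggered. F at 120° is gauche with CH3 at 180° (2.4); Et at 240° is gauche with CH3 at 180° (3.9); Et at 240° is gauche with Br at 300° (4.1). Total 10.4 kJ/mol.
E(D) − E(C) = 8.8 − 10.4 = -1.6 kJ/mol.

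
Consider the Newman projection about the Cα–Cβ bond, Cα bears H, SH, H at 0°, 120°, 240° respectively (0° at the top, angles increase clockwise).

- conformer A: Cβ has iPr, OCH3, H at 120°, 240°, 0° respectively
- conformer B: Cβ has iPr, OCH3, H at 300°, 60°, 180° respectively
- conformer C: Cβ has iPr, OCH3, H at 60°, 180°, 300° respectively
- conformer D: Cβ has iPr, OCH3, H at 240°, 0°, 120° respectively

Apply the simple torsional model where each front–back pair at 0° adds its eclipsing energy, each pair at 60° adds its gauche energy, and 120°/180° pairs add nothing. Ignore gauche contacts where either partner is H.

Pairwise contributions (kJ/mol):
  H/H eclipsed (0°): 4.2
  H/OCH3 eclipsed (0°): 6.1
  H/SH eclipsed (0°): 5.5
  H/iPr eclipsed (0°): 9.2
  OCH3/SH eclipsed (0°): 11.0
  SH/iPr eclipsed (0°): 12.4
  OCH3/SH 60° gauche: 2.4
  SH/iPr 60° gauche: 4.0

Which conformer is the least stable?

A (eclipsed): H–H eclipsed, SH–iPr eclipsed, H–OCH3 eclipsed; 4.2 + 12.4 + 6.1 = 22.7 kJ/mol.
B (staggered): SH–OCH3 gauche; 2.4 = 2.4 kJ/mol.
C (staggered): SH–iPr gauche, SH–OCH3 gauche; 4.0 + 2.4 = 6.4 kJ/mol.
D (eclipsed): H–OCH3 eclipsed, SH–H eclipsed, H–iPr eclipsed; 6.1 + 5.5 + 9.2 = 20.8 kJ/mol.
A has the highest total (22.7 kJ/mol).

A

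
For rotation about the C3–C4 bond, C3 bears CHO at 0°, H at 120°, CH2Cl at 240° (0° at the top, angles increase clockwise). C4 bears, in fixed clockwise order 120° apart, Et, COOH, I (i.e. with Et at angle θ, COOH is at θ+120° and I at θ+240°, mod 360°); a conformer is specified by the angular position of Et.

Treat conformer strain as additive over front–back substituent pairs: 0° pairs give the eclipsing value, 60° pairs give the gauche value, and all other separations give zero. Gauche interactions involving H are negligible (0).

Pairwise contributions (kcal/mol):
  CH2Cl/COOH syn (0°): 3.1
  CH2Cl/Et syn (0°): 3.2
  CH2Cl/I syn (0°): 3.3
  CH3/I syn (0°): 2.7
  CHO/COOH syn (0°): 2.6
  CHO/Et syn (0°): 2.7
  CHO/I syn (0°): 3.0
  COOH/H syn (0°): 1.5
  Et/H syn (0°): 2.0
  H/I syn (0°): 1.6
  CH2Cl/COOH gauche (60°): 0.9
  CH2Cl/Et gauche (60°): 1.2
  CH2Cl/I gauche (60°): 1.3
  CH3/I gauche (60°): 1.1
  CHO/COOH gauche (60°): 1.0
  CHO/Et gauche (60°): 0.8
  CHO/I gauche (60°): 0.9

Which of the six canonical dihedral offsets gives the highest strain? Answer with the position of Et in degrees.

Et at 0° (eclipsed): CHO(0°)/Et(0°) eclipsed 2.7; H(120°)/COOH(120°) eclipsed 1.5; CH2Cl(240°)/I(240°) eclipsed 3.3 → 7.5 kcal/mol.
Et at 60° (staggered): CHO(0°)/Et(60°) gauche 0.8; CHO(0°)/I(300°) gauche 0.9; CH2Cl(240°)/COOH(180°) gauche 0.9; CH2Cl(240°)/I(300°) gauche 1.3 → 3.9 kcal/mol.
Et at 120° (eclipsed): CHO(0°)/I(0°) eclipsed 3.0; H(120°)/Et(120°) eclipsed 2.0; CH2Cl(240°)/COOH(240°) eclipsed 3.1 → 8.1 kcal/mol.
Et at 180° (staggered): CHO(0°)/COOH(300°) gauche 1.0; CHO(0°)/I(60°) gauche 0.9; CH2Cl(240°)/Et(180°) gauche 1.2; CH2Cl(240°)/COOH(300°) gauche 0.9 → 4.0 kcal/mol.
Et at 240° (eclipsed): CHO(0°)/COOH(0°) eclipsed 2.6; H(120°)/I(120°) eclipsed 1.6; CH2Cl(240°)/Et(240°) eclipsed 3.2 → 7.4 kcal/mol.
Et at 300° (staggered): CHO(0°)/Et(300°) gauche 0.8; CHO(0°)/COOH(60°) gauche 1.0; CH2Cl(240°)/Et(300°) gauche 1.2; CH2Cl(240°)/I(180°) gauche 1.3 → 4.3 kcal/mol.
The maximum (8.1 kcal/mol) occurs with Et at 120°.

120°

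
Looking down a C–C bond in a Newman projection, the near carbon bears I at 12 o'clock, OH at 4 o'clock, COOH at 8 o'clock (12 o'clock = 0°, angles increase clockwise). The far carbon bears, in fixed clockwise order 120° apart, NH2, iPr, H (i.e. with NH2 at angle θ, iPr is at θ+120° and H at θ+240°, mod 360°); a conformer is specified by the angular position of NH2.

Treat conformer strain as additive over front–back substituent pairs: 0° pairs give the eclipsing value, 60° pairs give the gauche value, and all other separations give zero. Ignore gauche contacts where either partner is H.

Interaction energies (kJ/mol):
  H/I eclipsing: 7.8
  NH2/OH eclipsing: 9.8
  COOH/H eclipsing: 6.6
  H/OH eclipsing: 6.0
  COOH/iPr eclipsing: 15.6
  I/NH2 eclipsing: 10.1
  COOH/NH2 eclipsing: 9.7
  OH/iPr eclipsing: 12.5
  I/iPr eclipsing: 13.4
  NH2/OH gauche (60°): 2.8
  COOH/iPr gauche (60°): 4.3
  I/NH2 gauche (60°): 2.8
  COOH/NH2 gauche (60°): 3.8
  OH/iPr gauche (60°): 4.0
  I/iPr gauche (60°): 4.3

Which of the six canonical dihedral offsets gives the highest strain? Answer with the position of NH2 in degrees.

NH2 at 0° (eclipsed): I(0°)/NH2(0°) eclipsed 10.1; OH(120°)/iPr(120°) eclipsed 12.5; COOH(240°)/H(240°) eclipsed 6.6 → 29.2 kJ/mol.
NH2 at 60° (staggered): I(0°)/NH2(60°) gauche 2.8; OH(120°)/NH2(60°) gauche 2.8; OH(120°)/iPr(180°) gauche 4.0; COOH(240°)/iPr(180°) gauche 4.3 → 13.9 kJ/mol.
NH2 at 120° (eclipsed): I(0°)/H(0°) eclipsed 7.8; OH(120°)/NH2(120°) eclipsed 9.8; COOH(240°)/iPr(240°) eclipsed 15.6 → 33.2 kJ/mol.
NH2 at 180° (staggered): I(0°)/iPr(300°) gauche 4.3; OH(120°)/NH2(180°) gauche 2.8; COOH(240°)/NH2(180°) gauche 3.8; COOH(240°)/iPr(300°) gauche 4.3 → 15.2 kJ/mol.
NH2 at 240° (eclipsed): I(0°)/iPr(0°) eclipsed 13.4; OH(120°)/H(120°) eclipsed 6.0; COOH(240°)/NH2(240°) eclipsed 9.7 → 29.1 kJ/mol.
NH2 at 300° (staggered): I(0°)/NH2(300°) gauche 2.8; I(0°)/iPr(60°) gauche 4.3; OH(120°)/iPr(60°) gauche 4.0; COOH(240°)/NH2(300°) gauche 3.8 → 14.9 kJ/mol.
The maximum (33.2 kJ/mol) occurs with NH2 at 120°.

120°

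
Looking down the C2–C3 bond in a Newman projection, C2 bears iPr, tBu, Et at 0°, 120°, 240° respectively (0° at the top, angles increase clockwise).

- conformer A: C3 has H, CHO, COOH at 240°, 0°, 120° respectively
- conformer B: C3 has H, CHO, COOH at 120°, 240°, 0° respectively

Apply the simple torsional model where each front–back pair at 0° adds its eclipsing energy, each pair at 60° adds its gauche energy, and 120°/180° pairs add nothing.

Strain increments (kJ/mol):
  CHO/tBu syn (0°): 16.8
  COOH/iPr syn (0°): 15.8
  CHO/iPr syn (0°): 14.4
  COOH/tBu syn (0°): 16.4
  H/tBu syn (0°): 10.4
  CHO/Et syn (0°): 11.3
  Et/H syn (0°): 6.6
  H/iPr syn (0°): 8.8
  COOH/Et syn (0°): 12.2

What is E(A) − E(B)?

-0.1 kJ/mol

A (eclipsed): iPr(0°)/CHO(0°) eclipsed 14.4; tBu(120°)/COOH(120°) eclipsed 16.4; Et(240°)/H(240°) eclipsed 6.6 → 37.4 kJ/mol.
B (eclipsed): iPr(0°)/COOH(0°) eclipsed 15.8; tBu(120°)/H(120°) eclipsed 10.4; Et(240°)/CHO(240°) eclipsed 11.3 → 37.5 kJ/mol.
E(A) − E(B) = 37.4 − 37.5 = -0.1 kJ/mol.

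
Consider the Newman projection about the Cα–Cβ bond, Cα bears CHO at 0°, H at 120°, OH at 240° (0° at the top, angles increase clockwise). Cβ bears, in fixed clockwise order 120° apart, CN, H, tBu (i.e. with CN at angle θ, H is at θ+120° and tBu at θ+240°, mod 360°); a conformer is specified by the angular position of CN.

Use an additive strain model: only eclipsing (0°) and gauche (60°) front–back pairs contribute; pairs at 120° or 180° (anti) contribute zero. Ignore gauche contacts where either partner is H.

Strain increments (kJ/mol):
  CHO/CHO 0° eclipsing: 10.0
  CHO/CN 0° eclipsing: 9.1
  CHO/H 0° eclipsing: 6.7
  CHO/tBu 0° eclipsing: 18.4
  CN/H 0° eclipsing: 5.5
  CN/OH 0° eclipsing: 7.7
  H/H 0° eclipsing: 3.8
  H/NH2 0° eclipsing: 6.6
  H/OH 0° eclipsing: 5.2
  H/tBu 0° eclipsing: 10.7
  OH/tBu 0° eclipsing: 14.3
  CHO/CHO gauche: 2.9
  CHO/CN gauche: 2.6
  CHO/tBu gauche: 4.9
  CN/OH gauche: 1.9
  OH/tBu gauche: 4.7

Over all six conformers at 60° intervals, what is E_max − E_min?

CN at 0° (eclipsed): CHO(0°)/CN(0°) eclipsed 9.1; H(120°)/H(120°) eclipsed 3.8; OH(240°)/tBu(240°) eclipsed 14.3 → 27.2 kJ/mol.
CN at 60° (staggered): CHO(0°)/CN(60°) gauche 2.6; CHO(0°)/tBu(300°) gauche 4.9; OH(240°)/tBu(300°) gauche 4.7 → 12.2 kJ/mol.
CN at 120° (eclipsed): CHO(0°)/tBu(0°) eclipsed 18.4; H(120°)/CN(120°) eclipsed 5.5; OH(240°)/H(240°) eclipsed 5.2 → 29.1 kJ/mol.
CN at 180° (staggered): CHO(0°)/tBu(60°) gauche 4.9; OH(240°)/CN(180°) gauche 1.9 → 6.8 kJ/mol.
CN at 240° (eclipsed): CHO(0°)/H(0°) eclipsed 6.7; H(120°)/tBu(120°) eclipsed 10.7; OH(240°)/CN(240°) eclipsed 7.7 → 25.1 kJ/mol.
CN at 300° (staggered): CHO(0°)/CN(300°) gauche 2.6; OH(240°)/CN(300°) gauche 1.9; OH(240°)/tBu(180°) gauche 4.7 → 9.2 kJ/mol.
Max at 120° (29.1 kJ/mol), min at 180° (6.8 kJ/mol); barrier = 22.3 kJ/mol.

22.3 kJ/mol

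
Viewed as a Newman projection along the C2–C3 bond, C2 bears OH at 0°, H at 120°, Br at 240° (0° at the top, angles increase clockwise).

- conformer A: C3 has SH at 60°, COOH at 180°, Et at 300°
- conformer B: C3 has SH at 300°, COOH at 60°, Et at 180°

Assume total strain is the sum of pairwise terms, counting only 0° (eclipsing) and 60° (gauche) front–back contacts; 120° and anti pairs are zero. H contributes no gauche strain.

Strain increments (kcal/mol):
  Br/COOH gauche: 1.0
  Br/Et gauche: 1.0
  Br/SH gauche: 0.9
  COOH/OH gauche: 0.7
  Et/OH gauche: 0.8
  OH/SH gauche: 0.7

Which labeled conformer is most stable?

B

A (staggered): OH–SH gauche, OH–Et gauche, Br–COOH gauche, Br–Et gauche; 0.7 + 0.8 + 1.0 + 1.0 = 3.5 kcal/mol.
B (staggered): OH–SH gauche, OH–COOH gauche, Br–SH gauche, Br–Et gauche; 0.7 + 0.7 + 0.9 + 1.0 = 3.3 kcal/mol.
B has the lowest total (3.3 kcal/mol).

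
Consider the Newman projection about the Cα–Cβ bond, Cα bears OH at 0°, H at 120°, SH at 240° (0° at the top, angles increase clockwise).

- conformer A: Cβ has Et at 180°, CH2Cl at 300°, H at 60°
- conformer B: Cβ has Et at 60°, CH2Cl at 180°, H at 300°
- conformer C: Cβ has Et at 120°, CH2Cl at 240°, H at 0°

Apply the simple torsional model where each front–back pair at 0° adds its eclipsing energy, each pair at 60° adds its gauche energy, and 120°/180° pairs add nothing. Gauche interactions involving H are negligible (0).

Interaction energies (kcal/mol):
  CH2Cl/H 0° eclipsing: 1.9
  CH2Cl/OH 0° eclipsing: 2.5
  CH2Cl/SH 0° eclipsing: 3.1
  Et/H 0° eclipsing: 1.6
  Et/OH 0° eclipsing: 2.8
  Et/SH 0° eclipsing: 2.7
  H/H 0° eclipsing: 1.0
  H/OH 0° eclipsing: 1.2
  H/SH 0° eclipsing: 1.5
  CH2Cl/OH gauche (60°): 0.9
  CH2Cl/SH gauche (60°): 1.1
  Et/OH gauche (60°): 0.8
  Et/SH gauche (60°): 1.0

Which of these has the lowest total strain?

B

A (staggered): OH(0°)/CH2Cl(300°) gauche 0.9; SH(240°)/Et(180°) gauche 1.0; SH(240°)/CH2Cl(300°) gauche 1.1 → 3.0 kcal/mol.
B (staggered): OH(0°)/Et(60°) gauche 0.8; SH(240°)/CH2Cl(180°) gauche 1.1 → 1.9 kcal/mol.
C (eclipsed): OH(0°)/H(0°) eclipsed 1.2; H(120°)/Et(120°) eclipsed 1.6; SH(240°)/CH2Cl(240°) eclipsed 3.1 → 5.9 kcal/mol.
B has the lowest total (1.9 kcal/mol).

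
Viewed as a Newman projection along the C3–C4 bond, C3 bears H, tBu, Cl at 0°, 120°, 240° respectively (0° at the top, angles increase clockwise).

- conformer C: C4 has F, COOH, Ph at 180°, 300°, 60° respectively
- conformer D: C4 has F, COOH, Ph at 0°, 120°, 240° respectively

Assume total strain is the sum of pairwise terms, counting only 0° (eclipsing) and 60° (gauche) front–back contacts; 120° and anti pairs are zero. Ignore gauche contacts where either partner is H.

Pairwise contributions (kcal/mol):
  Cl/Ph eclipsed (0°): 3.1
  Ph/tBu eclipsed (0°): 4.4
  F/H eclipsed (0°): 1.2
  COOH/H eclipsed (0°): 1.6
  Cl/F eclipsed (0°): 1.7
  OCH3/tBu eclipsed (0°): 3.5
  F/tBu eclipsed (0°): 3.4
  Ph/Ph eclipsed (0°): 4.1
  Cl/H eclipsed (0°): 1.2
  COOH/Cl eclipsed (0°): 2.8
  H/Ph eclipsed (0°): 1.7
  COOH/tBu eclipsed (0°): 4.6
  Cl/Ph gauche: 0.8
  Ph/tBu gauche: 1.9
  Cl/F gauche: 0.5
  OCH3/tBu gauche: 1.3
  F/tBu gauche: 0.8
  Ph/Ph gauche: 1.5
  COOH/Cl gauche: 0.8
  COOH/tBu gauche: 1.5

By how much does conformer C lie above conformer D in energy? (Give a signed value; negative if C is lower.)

-4.9 kcal/mol

C (staggered): tBu–F gauche, tBu–Ph gauche, Cl–F gauche, Cl–COOH gauche; 0.8 + 1.9 + 0.5 + 0.8 = 4.0 kcal/mol.
D (eclipsed): H–F eclipsed, tBu–COOH eclipsed, Cl–Ph eclipsed; 1.2 + 4.6 + 3.1 = 8.9 kcal/mol.
E(C) − E(D) = 4.0 − 8.9 = -4.9 kcal/mol.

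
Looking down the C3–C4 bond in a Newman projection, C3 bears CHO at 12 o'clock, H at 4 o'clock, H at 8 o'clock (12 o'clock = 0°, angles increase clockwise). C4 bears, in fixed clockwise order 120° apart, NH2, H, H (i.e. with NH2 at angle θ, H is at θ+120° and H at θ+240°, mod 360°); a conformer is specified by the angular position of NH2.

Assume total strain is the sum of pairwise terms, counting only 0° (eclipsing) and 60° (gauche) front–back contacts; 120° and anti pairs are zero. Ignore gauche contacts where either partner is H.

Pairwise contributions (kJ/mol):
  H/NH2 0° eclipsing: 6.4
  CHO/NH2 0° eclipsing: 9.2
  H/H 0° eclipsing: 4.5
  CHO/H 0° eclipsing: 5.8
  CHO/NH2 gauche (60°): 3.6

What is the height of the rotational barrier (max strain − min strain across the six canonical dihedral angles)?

NH2 at 0° (eclipsed): CHO–NH2 eclipsed, H–H eclipsed, H–H eclipsed; 9.2 + 4.5 + 4.5 = 18.2 kJ/mol.
NH2 at 60° (staggered): CHO–NH2 gauche; 3.6 = 3.6 kJ/mol.
NH2 at 120° (eclipsed): CHO–H eclipsed, H–NH2 eclipsed, H–H eclipsed; 5.8 + 6.4 + 4.5 = 16.7 kJ/mol.
NH2 at 180° (staggered): no non-H gauche contacts → 0.0 kJ/mol.
NH2 at 240° (eclipsed): CHO–H eclipsed, H–H eclipsed, H–NH2 eclipsed; 5.8 + 4.5 + 6.4 = 16.7 kJ/mol.
NH2 at 300° (staggered): CHO–NH2 gauche; 3.6 = 3.6 kJ/mol.
Max at 0° (18.2 kJ/mol), min at 180° (0.0 kJ/mol); barrier = 18.2 kJ/mol.

18.2 kJ/mol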